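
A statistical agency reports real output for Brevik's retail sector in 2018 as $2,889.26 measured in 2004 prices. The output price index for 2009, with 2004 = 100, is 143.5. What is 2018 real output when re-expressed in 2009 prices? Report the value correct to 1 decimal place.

$4,146.1

Real output in 2009 prices = Real output in 2004 prices × (P_2009/P_2004) = 2889.26 × 1.435 = 4146.09.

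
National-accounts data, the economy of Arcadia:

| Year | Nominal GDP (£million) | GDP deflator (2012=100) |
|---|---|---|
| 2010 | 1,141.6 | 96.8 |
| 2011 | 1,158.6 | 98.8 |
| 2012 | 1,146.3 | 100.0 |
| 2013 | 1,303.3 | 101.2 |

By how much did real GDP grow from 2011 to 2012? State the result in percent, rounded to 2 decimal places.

-2.25%

Real GDP 2011 = 1158.6/0.988 = 1172.67.
Real GDP 2012 = 1146.3/1.000 = 1146.30.
Change = 1146.30/1172.67 − 1 = -0.0225.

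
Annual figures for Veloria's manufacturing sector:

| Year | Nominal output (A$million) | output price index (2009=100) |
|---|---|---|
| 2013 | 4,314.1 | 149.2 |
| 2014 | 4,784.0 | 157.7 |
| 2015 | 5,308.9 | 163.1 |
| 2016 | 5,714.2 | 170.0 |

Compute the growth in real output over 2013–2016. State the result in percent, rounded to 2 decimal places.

Real output 2013 = 4314.1/1.492 = 2891.49.
Real output 2016 = 5714.2/1.700 = 3361.29.
Change = 3361.29/2891.49 − 1 = 0.1625.

16.25%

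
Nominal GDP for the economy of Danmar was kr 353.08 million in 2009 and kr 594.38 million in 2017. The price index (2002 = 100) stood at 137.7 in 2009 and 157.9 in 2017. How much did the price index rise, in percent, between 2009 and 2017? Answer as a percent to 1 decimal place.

Price-level change = 157.9 / 137.7 − 1 = 0.1467.

14.7%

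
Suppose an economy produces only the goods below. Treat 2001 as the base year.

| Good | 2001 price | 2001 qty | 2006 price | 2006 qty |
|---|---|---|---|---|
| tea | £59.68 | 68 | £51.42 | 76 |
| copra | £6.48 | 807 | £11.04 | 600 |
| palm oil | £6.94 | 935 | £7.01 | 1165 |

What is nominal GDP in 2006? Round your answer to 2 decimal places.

£18698.57

Nominal GDP 2006 = Σ (p_2006 × q_2006) = 51.42·76 + 11.04·600 + 7.01·1165 = 18698.57.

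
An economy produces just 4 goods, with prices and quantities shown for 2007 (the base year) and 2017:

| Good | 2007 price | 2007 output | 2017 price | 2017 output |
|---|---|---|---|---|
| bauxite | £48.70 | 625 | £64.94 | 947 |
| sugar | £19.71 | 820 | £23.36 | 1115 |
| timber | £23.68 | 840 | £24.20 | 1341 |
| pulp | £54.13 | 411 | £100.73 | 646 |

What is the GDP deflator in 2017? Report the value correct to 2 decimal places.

Nominal GDP 2017 = 64.94·947 + 23.36·1115 + 24.20·1341 + 100.73·646 = 185068.36.
Real GDP 2017 (at 2007 prices) = 48.70·947 + 19.71·1115 + 23.68·1341 + 54.13·646 = 134818.41.
Deflator = Nominal/Real × 100 = 185068.36/134818.41 × 100 = 137.272.

137.27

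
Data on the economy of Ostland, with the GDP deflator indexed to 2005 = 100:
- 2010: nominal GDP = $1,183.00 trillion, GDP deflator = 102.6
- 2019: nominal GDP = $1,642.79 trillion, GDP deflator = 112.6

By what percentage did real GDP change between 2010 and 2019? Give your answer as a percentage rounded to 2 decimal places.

Deflate each year: 2010 → 1183.00/1.026 = 1153.02; 2019 → 1642.79/1.126 = 1458.96.
So real GDP changed by 1458.96/1153.02 − 1 = 0.2653, i.e. 26.53%.

26.53%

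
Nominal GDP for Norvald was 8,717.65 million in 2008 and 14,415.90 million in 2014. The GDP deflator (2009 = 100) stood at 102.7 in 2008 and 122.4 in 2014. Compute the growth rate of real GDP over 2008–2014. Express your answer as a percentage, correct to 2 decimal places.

Real GDP 2008 = 8717.65 / 1.027 = 8488.46.
Real GDP 2014 = 14415.90 / 1.224 = 11777.70.
Real growth = 11777.70 / 8488.46 − 1 = 0.3875.

38.75%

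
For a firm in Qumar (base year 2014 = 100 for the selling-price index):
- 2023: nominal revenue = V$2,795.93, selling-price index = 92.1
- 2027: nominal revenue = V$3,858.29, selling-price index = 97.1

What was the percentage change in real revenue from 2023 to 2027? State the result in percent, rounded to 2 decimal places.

30.89%

Real revenue 2023 = 2795.93 / 0.921 = 3035.75.
Real revenue 2027 = 3858.29 / 0.971 = 3973.52.
Real growth = 3973.52 / 3035.75 − 1 = 0.3089.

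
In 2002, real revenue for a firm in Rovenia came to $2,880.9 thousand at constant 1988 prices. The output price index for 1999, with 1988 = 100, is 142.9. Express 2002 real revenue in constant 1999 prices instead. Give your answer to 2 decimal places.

Real revenue in 1999 prices = Real revenue in 1988 prices × (P_1999/P_1988) = 2880.9 × 1.429 = 4116.81.

$4,116.81 thousand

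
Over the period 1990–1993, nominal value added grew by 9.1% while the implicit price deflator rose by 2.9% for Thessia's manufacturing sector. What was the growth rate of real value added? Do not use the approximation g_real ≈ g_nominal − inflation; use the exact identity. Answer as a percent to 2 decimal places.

(1 + g_nom) = (1 + g_real)(1 + π), so g_real = 1.0910 / 1.0290 − 1 = 0.06025.

6.03%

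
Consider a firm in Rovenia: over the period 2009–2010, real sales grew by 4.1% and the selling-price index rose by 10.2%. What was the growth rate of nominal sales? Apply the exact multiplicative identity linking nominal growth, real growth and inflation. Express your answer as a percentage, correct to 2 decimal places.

(1 + g_nom) = (1 + g_real)(1 + π) = 1.0410 × 1.1020 = 1.14718.

14.72%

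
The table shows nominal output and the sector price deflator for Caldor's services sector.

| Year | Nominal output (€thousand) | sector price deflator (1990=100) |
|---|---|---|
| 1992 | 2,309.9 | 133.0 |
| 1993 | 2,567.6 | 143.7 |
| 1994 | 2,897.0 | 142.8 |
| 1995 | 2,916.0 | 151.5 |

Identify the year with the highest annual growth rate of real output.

1994

1993: real = 2567.6/1.437 = 1786.78; growth vs 1992 (1736.77) = 2.88%.
1994: real = 2897.0/1.428 = 2028.71; growth vs 1993 (1786.78) = 13.54%.
1995: real = 2916.0/1.515 = 1924.75; growth vs 1994 (2028.71) = -5.12%.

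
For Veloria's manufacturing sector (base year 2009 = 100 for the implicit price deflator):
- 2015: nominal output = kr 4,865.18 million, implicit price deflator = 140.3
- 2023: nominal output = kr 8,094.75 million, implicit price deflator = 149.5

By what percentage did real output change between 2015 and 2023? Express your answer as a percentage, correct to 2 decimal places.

Real output 2015 = 4865.18 / 1.403 = 3467.70.
Real output 2023 = 8094.75 / 1.495 = 5414.55.
Real growth = 5414.55 / 3467.70 − 1 = 0.5614.

56.14%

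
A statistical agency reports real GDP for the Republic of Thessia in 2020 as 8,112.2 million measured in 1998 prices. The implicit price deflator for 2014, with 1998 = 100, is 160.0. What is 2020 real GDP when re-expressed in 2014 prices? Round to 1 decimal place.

12,979.5 million

Real GDP in 2014 prices = Real GDP in 1998 prices × (P_2014/P_1998) = 8112.2 × 1.600 = 12979.52.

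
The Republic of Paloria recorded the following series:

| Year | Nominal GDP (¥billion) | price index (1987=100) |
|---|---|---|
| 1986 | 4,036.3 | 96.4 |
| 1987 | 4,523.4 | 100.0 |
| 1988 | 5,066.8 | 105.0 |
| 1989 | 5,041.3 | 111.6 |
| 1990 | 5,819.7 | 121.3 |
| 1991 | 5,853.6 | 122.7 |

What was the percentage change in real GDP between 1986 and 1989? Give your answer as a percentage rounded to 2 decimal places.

7.89%

Real GDP 1986 = 4036.3/0.964 = 4187.03.
Real GDP 1989 = 5041.3/1.116 = 4517.29.
Change = 4517.29/4187.03 − 1 = 0.0789.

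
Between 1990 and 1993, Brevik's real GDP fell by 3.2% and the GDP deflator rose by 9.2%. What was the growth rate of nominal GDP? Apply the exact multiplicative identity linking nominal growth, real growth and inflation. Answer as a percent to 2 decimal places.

(1 + g_nom) = (1 + g_real)(1 + π) = 0.9680 × 1.0920 = 1.05706.

5.71%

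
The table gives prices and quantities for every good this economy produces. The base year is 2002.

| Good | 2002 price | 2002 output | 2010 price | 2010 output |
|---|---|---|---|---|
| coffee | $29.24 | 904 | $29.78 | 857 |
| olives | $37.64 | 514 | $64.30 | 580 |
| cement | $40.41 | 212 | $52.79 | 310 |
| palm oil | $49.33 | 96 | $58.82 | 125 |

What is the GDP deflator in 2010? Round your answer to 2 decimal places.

Nominal GDP 2010 = 29.78·857 + 64.30·580 + 52.79·310 + 58.82·125 = 86532.86.
Real GDP 2010 (at 2002 prices) = 29.24·857 + 37.64·580 + 40.41·310 + 49.33·125 = 65583.23.
Deflator = Nominal/Real × 100 = 86532.86/65583.23 × 100 = 131.944.

131.94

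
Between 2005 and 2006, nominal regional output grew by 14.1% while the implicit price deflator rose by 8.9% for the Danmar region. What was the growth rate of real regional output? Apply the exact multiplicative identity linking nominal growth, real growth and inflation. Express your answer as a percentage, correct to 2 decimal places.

(1 + g_nom) = (1 + g_real)(1 + π), so g_real = 1.1410 / 1.0890 − 1 = 0.04775.

4.78%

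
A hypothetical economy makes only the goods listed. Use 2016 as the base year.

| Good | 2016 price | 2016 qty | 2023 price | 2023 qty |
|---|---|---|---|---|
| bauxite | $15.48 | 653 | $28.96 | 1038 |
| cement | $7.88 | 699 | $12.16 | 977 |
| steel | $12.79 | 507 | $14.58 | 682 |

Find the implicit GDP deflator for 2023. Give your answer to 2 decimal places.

Nominal GDP 2023 = 28.96·1038 + 12.16·977 + 14.58·682 = 51884.36.
Real GDP 2023 (at 2016 prices) = 15.48·1038 + 7.88·977 + 12.79·682 = 32489.78.
Deflator = Nominal/Real × 100 = 51884.36/32489.78 × 100 = 159.694.

159.69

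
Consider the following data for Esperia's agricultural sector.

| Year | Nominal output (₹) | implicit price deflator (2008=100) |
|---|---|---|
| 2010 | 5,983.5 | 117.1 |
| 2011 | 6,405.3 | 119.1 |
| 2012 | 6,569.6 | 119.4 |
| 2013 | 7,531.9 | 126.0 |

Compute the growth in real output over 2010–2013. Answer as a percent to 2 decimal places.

Real output 2010 = 5983.5/1.171 = 5109.74.
Real output 2013 = 7531.9/1.260 = 5977.70.
Change = 5977.70/5109.74 − 1 = 0.1699.

16.99%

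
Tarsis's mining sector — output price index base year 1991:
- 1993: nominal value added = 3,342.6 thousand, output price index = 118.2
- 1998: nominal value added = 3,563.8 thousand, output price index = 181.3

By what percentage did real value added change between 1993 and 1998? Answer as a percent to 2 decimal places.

Real value added 1993 = 3342.6 / 1.182 = 2827.92.
Real value added 1998 = 3563.8 / 1.813 = 1965.69.
Real growth = 1965.69 / 2827.92 − 1 = -0.3049.

-30.49%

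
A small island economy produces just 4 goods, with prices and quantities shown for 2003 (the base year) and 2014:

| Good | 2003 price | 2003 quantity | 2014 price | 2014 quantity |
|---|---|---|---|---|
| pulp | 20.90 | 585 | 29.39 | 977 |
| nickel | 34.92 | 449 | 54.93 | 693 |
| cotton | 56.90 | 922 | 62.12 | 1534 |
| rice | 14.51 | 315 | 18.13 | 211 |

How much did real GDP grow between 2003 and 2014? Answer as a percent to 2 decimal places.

Real GDP 2003 = Nominal GDP 2003 = 20.90·585 + 34.92·449 + 56.90·922 + 14.51·315 = 84938.03.
Real GDP 2014 (at 2003 prices) = 20.90·977 + 34.92·693 + 56.90·1534 + 14.51·211 = 134965.07.
Real growth = 134965.07/84938.03 − 1 = 0.5890.

58.90%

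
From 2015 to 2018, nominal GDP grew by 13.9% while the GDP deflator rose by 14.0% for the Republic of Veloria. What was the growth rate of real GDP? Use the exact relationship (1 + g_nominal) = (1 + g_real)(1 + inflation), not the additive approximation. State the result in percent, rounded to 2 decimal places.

-0.09%

(1 + g_nom) = (1 + g_real)(1 + π), so g_real = 1.1390 / 1.1400 − 1 = -0.00088.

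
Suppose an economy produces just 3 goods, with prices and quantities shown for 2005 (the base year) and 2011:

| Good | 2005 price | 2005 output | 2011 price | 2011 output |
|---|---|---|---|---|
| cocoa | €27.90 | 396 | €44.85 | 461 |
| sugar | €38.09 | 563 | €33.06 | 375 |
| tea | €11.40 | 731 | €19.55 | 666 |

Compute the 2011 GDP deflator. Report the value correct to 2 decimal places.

132.69

Nominal GDP 2011 = 44.85·461 + 33.06·375 + 19.55·666 = 46093.65.
Real GDP 2011 (at 2005 prices) = 27.90·461 + 38.09·375 + 11.40·666 = 34738.05.
Deflator = Nominal/Real × 100 = 46093.65/34738.05 × 100 = 132.689.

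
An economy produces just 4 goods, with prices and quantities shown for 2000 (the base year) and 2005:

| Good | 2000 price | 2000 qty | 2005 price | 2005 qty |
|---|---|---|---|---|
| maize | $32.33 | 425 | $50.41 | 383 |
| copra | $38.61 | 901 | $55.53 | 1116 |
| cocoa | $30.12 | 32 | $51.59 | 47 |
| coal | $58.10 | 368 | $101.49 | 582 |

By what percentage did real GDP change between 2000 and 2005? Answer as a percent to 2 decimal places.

27.98%

Real GDP 2000 = Nominal GDP 2000 = 32.33·425 + 38.61·901 + 30.12·32 + 58.10·368 = 70872.50.
Real GDP 2005 (at 2000 prices) = 32.33·383 + 38.61·1116 + 30.12·47 + 58.10·582 = 90700.99.
Real growth = 90700.99/70872.50 − 1 = 0.2798.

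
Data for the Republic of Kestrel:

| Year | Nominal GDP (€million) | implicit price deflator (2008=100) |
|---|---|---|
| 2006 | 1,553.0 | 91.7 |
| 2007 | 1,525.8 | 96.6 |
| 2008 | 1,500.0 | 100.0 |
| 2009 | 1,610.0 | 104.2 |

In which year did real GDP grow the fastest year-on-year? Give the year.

2007: real = 1525.8/0.966 = 1579.50; growth vs 2006 (1693.57) = -6.74%.
2008: real = 1500.0/1.000 = 1500.00; growth vs 2007 (1579.50) = -5.03%.
2009: real = 1610.0/1.042 = 1545.11; growth vs 2008 (1500.00) = 3.01%.

2009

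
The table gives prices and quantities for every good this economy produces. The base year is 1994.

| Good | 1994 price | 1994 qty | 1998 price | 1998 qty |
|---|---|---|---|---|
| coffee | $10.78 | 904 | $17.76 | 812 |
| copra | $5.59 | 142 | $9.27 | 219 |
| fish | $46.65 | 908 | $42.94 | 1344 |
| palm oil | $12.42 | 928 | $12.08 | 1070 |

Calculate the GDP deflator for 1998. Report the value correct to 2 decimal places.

101.31

Nominal GDP 1998 = 17.76·812 + 9.27·219 + 42.94·1344 + 12.08·1070 = 87088.21.
Real GDP 1998 (at 1994 prices) = 10.78·812 + 5.59·219 + 46.65·1344 + 12.42·1070 = 85964.57.
Deflator = Nominal/Real × 100 = 87088.21/85964.57 × 100 = 101.307.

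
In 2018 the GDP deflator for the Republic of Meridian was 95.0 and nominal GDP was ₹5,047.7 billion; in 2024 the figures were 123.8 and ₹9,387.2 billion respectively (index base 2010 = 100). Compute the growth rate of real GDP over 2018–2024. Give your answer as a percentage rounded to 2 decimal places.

Deflate each year: 2018 → 5047.7/0.950 = 5313.37; 2024 → 9387.2/1.238 = 7582.55.
So real GDP changed by 7582.55/5313.37 − 1 = 0.4271, i.e. 42.71%.

42.71%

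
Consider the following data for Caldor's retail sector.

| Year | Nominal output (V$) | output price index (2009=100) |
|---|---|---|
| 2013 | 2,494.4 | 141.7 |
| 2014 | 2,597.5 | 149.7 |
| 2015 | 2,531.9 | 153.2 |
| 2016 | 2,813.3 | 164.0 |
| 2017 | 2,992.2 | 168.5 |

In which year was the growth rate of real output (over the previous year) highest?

2014: real = 2597.5/1.497 = 1735.14; growth vs 2013 (1760.34) = -1.43%.
2015: real = 2531.9/1.532 = 1652.68; growth vs 2014 (1735.14) = -4.75%.
2016: real = 2813.3/1.640 = 1715.43; growth vs 2015 (1652.68) = 3.80%.
2017: real = 2992.2/1.685 = 1775.79; growth vs 2016 (1715.43) = 3.52%.

2016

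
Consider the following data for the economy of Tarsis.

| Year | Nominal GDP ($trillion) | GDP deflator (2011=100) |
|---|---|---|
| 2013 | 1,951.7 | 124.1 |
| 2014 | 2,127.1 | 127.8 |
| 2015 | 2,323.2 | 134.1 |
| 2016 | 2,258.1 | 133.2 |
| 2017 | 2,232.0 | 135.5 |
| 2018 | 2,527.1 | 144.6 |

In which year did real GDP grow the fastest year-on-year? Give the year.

2018

2014: real = 2127.1/1.278 = 1664.40; growth vs 2013 (1572.68) = 5.83%.
2015: real = 2323.2/1.341 = 1732.44; growth vs 2014 (1664.40) = 4.09%.
2016: real = 2258.1/1.332 = 1695.27; growth vs 2015 (1732.44) = -2.15%.
2017: real = 2232.0/1.355 = 1647.23; growth vs 2016 (1695.27) = -2.83%.
2018: real = 2527.1/1.446 = 1747.65; growth vs 2017 (1647.23) = 6.10%.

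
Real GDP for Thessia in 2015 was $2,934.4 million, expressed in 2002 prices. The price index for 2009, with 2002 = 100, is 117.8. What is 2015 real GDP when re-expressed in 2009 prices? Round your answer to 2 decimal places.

$3,456.72 million

Real GDP in 2009 prices = Real GDP in 2002 prices × (P_2009/P_2002) = 2934.4 × 1.178 = 3456.72.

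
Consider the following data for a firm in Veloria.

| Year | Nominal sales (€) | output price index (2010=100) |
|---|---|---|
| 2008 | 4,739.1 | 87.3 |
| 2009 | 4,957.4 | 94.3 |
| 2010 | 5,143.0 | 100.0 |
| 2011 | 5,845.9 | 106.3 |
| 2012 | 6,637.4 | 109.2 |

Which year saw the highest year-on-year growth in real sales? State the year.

2012

2009: real = 4957.4/0.943 = 5257.05; growth vs 2008 (5428.52) = -3.16%.
2010: real = 5143.0/1.000 = 5143.00; growth vs 2009 (5257.05) = -2.17%.
2011: real = 5845.9/1.063 = 5499.44; growth vs 2010 (5143.00) = 6.93%.
2012: real = 6637.4/1.092 = 6078.21; growth vs 2011 (5499.44) = 10.52%.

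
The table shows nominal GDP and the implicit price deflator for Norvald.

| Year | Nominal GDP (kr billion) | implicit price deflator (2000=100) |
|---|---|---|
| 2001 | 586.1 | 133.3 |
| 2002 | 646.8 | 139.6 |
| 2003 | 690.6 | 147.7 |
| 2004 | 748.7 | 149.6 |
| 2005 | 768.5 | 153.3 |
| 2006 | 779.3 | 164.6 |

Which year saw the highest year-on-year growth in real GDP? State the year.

2002: real = 646.8/1.396 = 463.32; growth vs 2001 (439.68) = 5.38%.
2003: real = 690.6/1.477 = 467.57; growth vs 2002 (463.32) = 0.92%.
2004: real = 748.7/1.496 = 500.47; growth vs 2003 (467.57) = 7.04%.
2005: real = 768.5/1.533 = 501.30; growth vs 2004 (500.47) = 0.17%.
2006: real = 779.3/1.646 = 473.45; growth vs 2005 (501.30) = -5.56%.

2004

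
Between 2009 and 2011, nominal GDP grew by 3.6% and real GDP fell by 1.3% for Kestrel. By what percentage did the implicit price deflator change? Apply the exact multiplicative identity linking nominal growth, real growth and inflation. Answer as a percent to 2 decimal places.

(1 + g_nom) = (1 + g_real)(1 + π), so π = 1.0360 / 0.9870 − 1 = 0.04965.

4.96%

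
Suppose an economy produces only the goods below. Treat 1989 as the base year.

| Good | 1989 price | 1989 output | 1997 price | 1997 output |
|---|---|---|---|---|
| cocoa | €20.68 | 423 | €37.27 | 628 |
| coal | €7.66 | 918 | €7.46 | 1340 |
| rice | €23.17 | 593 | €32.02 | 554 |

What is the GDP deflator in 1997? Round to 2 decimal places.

Nominal GDP 1997 = 37.27·628 + 7.46·1340 + 32.02·554 = 51141.04.
Real GDP 1997 (at 1989 prices) = 20.68·628 + 7.66·1340 + 23.17·554 = 36087.62.
Deflator = Nominal/Real × 100 = 51141.04/36087.62 × 100 = 141.714.

141.71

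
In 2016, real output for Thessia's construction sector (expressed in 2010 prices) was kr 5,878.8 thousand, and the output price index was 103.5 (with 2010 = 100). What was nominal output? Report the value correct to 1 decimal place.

kr 6,084.6 thousand

Nominal output = Real × (output price index/100) = 5878.8 × 1.035 = 6084.56.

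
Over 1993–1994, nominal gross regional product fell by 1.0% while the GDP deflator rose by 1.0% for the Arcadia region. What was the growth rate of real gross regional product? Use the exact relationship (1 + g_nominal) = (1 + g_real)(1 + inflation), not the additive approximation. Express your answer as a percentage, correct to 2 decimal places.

-1.98%

(1 + g_nom) = (1 + g_real)(1 + π), so g_real = 0.9900 / 1.0100 − 1 = -0.01980.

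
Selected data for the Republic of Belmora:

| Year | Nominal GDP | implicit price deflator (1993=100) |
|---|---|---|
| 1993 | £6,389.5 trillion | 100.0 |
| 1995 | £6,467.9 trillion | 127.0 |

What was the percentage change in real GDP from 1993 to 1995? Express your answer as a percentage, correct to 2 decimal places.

-20.29%

Deflate each year: 1993 → 6389.5/1.000 = 6389.50; 1995 → 6467.9/1.270 = 5092.83.
So real GDP changed by 5092.83/6389.50 − 1 = -0.2029, i.e. -20.29%.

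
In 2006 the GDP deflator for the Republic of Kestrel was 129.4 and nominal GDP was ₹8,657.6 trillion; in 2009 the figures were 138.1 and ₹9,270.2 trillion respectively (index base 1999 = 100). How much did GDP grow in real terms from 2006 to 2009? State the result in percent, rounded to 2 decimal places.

Real GDP 2006 = 8657.6 / 1.294 = 6690.57.
Real GDP 2009 = 9270.2 / 1.381 = 6712.67.
Real growth = 6712.67 / 6690.57 − 1 = 0.0033.

0.33%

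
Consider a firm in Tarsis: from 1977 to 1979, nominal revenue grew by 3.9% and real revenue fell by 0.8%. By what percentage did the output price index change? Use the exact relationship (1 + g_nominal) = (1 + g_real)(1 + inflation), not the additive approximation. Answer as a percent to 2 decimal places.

4.74%

(1 + g_nom) = (1 + g_real)(1 + π), so π = 1.0390 / 0.9920 − 1 = 0.04738.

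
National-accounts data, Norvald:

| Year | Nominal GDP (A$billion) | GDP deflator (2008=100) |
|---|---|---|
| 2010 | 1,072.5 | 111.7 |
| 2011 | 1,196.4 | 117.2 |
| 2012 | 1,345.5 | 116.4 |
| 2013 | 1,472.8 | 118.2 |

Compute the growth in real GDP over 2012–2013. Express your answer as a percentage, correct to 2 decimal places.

7.79%

Real GDP 2012 = 1345.5/1.164 = 1155.93.
Real GDP 2013 = 1472.8/1.182 = 1246.02.
Change = 1246.02/1155.93 − 1 = 0.0779.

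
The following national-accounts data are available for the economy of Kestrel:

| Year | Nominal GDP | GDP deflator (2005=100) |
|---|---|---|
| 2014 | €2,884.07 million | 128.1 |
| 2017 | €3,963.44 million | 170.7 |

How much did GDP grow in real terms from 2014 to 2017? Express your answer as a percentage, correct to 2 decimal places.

Real GDP 2014 = 2884.07 / 1.281 = 2251.42.
Real GDP 2017 = 3963.44 / 1.707 = 2321.87.
Real growth = 2321.87 / 2251.42 − 1 = 0.0313.

3.13%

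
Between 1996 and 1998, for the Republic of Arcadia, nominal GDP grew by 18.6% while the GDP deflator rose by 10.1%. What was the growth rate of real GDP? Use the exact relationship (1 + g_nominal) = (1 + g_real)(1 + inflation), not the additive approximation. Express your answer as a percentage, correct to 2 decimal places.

(1 + g_nom) = (1 + g_real)(1 + π), so g_real = 1.1860 / 1.1010 − 1 = 0.07720.

7.72%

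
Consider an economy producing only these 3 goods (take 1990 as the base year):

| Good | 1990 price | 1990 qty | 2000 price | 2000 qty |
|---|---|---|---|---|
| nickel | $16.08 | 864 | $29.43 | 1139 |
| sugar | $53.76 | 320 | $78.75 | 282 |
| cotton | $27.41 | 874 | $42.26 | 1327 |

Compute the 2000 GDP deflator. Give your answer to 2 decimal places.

160.07

Nominal GDP 2000 = 29.43·1139 + 78.75·282 + 42.26·1327 = 111807.29.
Real GDP 2000 (at 1990 prices) = 16.08·1139 + 53.76·282 + 27.41·1327 = 69848.51.
Deflator = Nominal/Real × 100 = 111807.29/69848.51 × 100 = 160.071.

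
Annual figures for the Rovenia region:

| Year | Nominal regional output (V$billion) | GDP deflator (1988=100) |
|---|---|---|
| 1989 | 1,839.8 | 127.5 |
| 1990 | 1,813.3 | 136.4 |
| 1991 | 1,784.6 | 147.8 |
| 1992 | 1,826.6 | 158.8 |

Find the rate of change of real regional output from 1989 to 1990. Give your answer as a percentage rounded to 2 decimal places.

-7.87%

Real regional output 1989 = 1839.8/1.275 = 1442.98.
Real regional output 1990 = 1813.3/1.364 = 1329.40.
Change = 1329.40/1442.98 − 1 = -0.0787.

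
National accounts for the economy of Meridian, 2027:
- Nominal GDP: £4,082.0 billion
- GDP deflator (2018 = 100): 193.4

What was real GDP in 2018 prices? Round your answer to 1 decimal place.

£2,110.7 billion

Real GDP = Nominal / (GDP deflator/100) = 4082.0 / 1.934 = 2110.65.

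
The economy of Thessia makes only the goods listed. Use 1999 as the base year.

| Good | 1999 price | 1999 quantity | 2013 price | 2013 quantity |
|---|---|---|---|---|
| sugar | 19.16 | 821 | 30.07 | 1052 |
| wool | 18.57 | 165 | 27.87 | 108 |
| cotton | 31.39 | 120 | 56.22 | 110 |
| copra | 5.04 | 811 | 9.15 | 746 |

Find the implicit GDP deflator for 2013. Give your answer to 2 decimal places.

162.23

Nominal GDP 2013 = 30.07·1052 + 27.87·108 + 56.22·110 + 9.15·746 = 47653.70.
Real GDP 2013 (at 1999 prices) = 19.16·1052 + 18.57·108 + 31.39·110 + 5.04·746 = 29374.62.
Deflator = Nominal/Real × 100 = 47653.70/29374.62 × 100 = 162.227.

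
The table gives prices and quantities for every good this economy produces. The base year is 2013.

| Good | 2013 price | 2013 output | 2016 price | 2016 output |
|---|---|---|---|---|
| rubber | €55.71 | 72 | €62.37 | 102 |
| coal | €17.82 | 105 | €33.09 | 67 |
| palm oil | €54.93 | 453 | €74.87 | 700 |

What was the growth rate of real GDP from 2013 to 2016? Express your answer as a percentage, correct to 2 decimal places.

Real GDP 2013 = Nominal GDP 2013 = 55.71·72 + 17.82·105 + 54.93·453 = 30765.51.
Real GDP 2016 (at 2013 prices) = 55.71·102 + 17.82·67 + 54.93·700 = 45327.36.
Real growth = 45327.36/30765.51 − 1 = 0.4733.

47.33%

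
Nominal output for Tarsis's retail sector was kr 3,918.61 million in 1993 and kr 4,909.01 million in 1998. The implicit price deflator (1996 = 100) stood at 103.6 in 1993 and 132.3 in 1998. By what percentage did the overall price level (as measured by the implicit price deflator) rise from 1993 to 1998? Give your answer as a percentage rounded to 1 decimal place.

Price-level change = 132.3 / 103.6 − 1 = 0.2770.

27.7%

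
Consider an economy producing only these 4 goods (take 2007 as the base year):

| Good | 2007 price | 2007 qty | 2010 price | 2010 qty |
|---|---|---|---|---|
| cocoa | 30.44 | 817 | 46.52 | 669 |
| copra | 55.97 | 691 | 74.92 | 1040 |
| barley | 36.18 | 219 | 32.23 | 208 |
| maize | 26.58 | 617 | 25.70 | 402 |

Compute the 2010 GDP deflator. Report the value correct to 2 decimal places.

Nominal GDP 2010 = 46.52·669 + 74.92·1040 + 32.23·208 + 25.70·402 = 126073.92.
Real GDP 2010 (at 2007 prices) = 30.44·669 + 55.97·1040 + 36.18·208 + 26.58·402 = 96783.76.
Deflator = Nominal/Real × 100 = 126073.92/96783.76 × 100 = 130.264.

130.26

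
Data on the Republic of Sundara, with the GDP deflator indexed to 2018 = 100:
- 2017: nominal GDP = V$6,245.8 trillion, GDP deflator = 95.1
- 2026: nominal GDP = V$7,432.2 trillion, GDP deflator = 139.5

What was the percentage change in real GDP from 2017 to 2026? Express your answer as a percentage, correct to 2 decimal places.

Deflate each year: 2017 → 6245.8/0.951 = 6567.61; 2026 → 7432.2/1.395 = 5327.74.
So real GDP changed by 5327.74/6567.61 − 1 = -0.1888, i.e. -18.88%.

-18.88%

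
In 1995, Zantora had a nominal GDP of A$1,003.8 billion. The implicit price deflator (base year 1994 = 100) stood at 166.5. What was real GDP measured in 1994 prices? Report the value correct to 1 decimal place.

Real GDP = Nominal / (implicit price deflator/100) = 1003.8 / 1.665 = 602.88.

A$602.9 billion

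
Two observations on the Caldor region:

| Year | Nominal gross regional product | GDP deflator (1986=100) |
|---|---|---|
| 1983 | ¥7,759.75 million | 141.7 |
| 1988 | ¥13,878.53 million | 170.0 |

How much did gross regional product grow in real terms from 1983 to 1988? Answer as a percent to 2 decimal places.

Real gross regional product 1983 = 7759.75 / 1.417 = 5476.18.
Real gross regional product 1988 = 13878.53 / 1.700 = 8163.84.
Real growth = 8163.84 / 5476.18 − 1 = 0.4908.

49.08%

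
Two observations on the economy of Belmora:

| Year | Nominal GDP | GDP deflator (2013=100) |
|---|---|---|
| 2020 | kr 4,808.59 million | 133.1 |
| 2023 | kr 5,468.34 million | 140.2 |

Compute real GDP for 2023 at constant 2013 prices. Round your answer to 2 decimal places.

Real GDP = Nominal / (GDP deflator/100) = 5468.34 / 1.402 = 3900.39.

kr 3,900.39 million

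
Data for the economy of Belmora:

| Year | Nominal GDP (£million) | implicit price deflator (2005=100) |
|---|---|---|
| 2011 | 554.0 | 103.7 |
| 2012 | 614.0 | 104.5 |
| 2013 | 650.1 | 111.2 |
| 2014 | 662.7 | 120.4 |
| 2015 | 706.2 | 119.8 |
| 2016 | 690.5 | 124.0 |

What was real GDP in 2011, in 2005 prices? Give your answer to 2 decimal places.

Real GDP 2011 = 554.0 / 1.037 = 534.23.

£534.23 million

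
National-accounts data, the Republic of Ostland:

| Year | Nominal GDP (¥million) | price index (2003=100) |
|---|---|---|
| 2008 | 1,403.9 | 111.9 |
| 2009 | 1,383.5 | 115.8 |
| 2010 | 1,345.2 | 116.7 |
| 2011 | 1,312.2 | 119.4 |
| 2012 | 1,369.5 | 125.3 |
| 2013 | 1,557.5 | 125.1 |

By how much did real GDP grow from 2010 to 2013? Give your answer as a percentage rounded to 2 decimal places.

8.01%

Real GDP 2010 = 1345.2/1.167 = 1152.70.
Real GDP 2013 = 1557.5/1.251 = 1245.00.
Change = 1245.00/1152.70 − 1 = 0.0801.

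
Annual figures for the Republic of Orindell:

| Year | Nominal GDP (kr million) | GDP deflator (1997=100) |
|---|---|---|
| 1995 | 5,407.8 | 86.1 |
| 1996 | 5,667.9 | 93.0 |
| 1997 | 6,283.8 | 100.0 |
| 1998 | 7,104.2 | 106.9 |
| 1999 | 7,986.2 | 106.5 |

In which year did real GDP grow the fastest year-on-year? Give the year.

1999

1996: real = 5667.9/0.930 = 6094.52; growth vs 1995 (6280.84) = -2.97%.
1997: real = 6283.8/1.000 = 6283.80; growth vs 1996 (6094.52) = 3.11%.
1998: real = 7104.2/1.069 = 6645.65; growth vs 1997 (6283.80) = 5.76%.
1999: real = 7986.2/1.065 = 7498.78; growth vs 1998 (6645.65) = 12.84%.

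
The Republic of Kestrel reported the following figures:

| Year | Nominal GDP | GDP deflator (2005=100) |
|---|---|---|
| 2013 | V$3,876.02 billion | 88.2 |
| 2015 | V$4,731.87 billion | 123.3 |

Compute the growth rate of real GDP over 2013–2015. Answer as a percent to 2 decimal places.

-12.67%

Real GDP 2013 = 3876.02 / 0.882 = 4394.58.
Real GDP 2015 = 4731.87 / 1.233 = 3837.69.
Real growth = 3837.69 / 4394.58 − 1 = -0.1267.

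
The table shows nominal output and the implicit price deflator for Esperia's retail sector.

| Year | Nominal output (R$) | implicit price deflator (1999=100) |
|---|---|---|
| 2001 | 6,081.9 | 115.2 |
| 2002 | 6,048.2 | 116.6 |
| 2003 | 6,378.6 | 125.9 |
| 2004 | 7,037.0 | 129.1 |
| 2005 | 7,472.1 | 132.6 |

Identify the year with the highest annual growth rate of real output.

2004

2002: real = 6048.2/1.166 = 5187.14; growth vs 2001 (5279.43) = -1.75%.
2003: real = 6378.6/1.259 = 5066.40; growth vs 2002 (5187.14) = -2.33%.
2004: real = 7037.0/1.291 = 5450.81; growth vs 2003 (5066.40) = 7.59%.
2005: real = 7472.1/1.326 = 5635.07; growth vs 2004 (5450.81) = 3.38%.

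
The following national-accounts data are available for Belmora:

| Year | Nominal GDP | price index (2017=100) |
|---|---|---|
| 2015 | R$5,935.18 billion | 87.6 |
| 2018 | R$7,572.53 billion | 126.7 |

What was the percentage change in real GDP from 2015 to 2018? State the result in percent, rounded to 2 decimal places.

Real GDP 2015 = 5935.18 / 0.876 = 6775.32.
Real GDP 2018 = 7572.53 / 1.267 = 5976.74.
Real growth = 5976.74 / 6775.32 − 1 = -0.1179.

-11.79%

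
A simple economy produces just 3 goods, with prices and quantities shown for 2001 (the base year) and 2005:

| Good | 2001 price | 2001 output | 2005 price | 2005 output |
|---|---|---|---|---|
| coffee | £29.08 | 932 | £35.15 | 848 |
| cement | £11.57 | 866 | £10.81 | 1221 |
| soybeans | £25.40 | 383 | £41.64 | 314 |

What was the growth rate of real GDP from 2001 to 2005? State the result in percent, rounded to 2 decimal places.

-0.19%

Real GDP 2001 = Nominal GDP 2001 = 29.08·932 + 11.57·866 + 25.40·383 = 46850.38.
Real GDP 2005 (at 2001 prices) = 29.08·848 + 11.57·1221 + 25.40·314 = 46762.41.
Real growth = 46762.41/46850.38 − 1 = -0.0019.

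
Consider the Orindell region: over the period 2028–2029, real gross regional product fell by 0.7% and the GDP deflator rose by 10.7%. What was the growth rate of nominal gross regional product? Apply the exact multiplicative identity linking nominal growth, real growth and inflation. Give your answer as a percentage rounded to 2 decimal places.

9.93%

(1 + g_nom) = (1 + g_real)(1 + π) = 0.9930 × 1.1070 = 1.09925.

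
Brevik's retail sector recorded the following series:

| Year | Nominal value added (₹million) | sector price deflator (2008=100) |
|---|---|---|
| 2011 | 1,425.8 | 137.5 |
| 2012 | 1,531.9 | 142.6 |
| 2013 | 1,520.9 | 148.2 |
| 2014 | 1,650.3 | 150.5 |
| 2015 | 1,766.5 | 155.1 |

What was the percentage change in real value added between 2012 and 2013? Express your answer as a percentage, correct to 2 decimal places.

-4.47%

Real value added 2012 = 1531.9/1.426 = 1074.26.
Real value added 2013 = 1520.9/1.482 = 1026.25.
Change = 1026.25/1074.26 − 1 = -0.0447.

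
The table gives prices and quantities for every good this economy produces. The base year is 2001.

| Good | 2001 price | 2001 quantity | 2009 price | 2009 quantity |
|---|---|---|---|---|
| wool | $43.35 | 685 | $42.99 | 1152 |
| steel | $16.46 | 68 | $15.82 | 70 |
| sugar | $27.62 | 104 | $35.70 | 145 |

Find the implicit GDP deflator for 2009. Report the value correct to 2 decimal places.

Nominal GDP 2009 = 42.99·1152 + 15.82·70 + 35.70·145 = 55808.38.
Real GDP 2009 (at 2001 prices) = 43.35·1152 + 16.46·70 + 27.62·145 = 55096.30.
Deflator = Nominal/Real × 100 = 55808.38/55096.30 × 100 = 101.292.

101.29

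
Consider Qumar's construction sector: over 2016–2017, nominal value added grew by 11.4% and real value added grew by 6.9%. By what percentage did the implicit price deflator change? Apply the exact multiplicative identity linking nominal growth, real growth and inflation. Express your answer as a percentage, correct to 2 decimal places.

(1 + g_nom) = (1 + g_real)(1 + π), so π = 1.1140 / 1.0690 − 1 = 0.04210.

4.21%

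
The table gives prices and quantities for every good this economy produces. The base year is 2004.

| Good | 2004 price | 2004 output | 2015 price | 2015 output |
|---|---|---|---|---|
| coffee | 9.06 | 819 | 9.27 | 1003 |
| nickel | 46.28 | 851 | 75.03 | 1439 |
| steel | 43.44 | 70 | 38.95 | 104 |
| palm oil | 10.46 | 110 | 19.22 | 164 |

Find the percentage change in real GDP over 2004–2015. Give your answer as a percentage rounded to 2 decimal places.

Real GDP 2004 = Nominal GDP 2004 = 9.06·819 + 46.28·851 + 43.44·70 + 10.46·110 = 50995.82.
Real GDP 2015 (at 2004 prices) = 9.06·1003 + 46.28·1439 + 43.44·104 + 10.46·164 = 81917.30.
Real growth = 81917.30/50995.82 − 1 = 0.6064.

60.64%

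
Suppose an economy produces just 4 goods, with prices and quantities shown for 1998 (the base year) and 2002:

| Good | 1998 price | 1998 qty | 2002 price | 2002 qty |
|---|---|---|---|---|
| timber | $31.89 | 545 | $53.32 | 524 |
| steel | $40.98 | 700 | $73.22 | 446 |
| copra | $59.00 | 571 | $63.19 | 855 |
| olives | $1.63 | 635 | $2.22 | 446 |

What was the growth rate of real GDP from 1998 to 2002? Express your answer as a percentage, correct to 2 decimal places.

6.65%

Real GDP 1998 = Nominal GDP 1998 = 31.89·545 + 40.98·700 + 59.00·571 + 1.63·635 = 80790.10.
Real GDP 2002 (at 1998 prices) = 31.89·524 + 40.98·446 + 59.00·855 + 1.63·446 = 86159.42.
Real growth = 86159.42/80790.10 − 1 = 0.0665.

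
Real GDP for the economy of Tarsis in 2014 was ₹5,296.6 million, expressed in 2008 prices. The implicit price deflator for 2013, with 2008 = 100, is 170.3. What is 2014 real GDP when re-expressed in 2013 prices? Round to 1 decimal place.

Real GDP in 2013 prices = Real GDP in 2008 prices × (P_2013/P_2008) = 5296.6 × 1.703 = 9020.11.

₹9,020.1 million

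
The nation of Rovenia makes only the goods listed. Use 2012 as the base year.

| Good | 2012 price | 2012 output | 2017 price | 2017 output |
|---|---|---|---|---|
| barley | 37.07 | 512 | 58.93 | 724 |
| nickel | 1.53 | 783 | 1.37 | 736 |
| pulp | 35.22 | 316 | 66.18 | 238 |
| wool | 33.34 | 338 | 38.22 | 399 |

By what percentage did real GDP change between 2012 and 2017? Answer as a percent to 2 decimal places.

16.61%

Real GDP 2012 = Nominal GDP 2012 = 37.07·512 + 1.53·783 + 35.22·316 + 33.34·338 = 42576.27.
Real GDP 2017 (at 2012 prices) = 37.07·724 + 1.53·736 + 35.22·238 + 33.34·399 = 49649.78.
Real growth = 49649.78/42576.27 − 1 = 0.1661.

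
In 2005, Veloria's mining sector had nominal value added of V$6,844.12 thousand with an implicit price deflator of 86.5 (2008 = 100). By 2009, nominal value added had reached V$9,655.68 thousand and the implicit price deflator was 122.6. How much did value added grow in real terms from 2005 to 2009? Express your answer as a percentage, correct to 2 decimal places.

-0.46%

Real value added 2005 = 6844.12 / 0.865 = 7912.28.
Real value added 2009 = 9655.68 / 1.226 = 7875.76.
Real growth = 7875.76 / 7912.28 − 1 = -0.0046.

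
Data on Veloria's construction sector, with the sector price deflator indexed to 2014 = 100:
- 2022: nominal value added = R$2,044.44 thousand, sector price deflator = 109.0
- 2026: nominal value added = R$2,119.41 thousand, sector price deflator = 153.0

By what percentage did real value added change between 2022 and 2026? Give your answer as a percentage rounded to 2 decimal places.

-26.15%

Real value added 2022 = 2044.44 / 1.090 = 1875.63.
Real value added 2026 = 2119.41 / 1.530 = 1385.24.
Real growth = 1385.24 / 1875.63 − 1 = -0.2615.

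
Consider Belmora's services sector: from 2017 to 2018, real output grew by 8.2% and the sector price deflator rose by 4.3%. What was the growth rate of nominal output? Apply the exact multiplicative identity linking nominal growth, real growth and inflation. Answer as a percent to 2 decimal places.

12.85%

(1 + g_nom) = (1 + g_real)(1 + π) = 1.0820 × 1.0430 = 1.12853.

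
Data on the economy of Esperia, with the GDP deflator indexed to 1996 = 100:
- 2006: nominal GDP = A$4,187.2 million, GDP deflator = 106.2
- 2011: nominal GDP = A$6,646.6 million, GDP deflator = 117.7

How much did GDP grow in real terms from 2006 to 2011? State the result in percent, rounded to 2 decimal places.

Real GDP 2006 = 4187.2 / 1.062 = 3942.75.
Real GDP 2011 = 6646.6 / 1.177 = 5647.07.
Real growth = 5647.07 / 3942.75 − 1 = 0.4323.

43.23%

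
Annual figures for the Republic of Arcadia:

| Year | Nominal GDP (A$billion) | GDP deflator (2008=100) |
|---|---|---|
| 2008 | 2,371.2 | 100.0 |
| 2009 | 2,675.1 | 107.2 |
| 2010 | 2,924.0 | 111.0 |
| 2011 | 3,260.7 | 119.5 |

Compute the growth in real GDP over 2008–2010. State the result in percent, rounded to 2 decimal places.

11.09%

Real GDP 2008 = 2371.2/1.000 = 2371.20.
Real GDP 2010 = 2924.0/1.110 = 2634.23.
Change = 2634.23/2371.20 − 1 = 0.1109.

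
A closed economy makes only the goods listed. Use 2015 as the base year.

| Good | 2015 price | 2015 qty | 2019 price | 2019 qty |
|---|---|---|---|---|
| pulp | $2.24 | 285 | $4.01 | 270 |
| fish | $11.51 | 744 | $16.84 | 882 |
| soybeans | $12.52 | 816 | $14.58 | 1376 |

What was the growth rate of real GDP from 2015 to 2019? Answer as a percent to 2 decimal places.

Real GDP 2015 = Nominal GDP 2015 = 2.24·285 + 11.51·744 + 12.52·816 = 19418.16.
Real GDP 2019 (at 2015 prices) = 2.24·270 + 11.51·882 + 12.52·1376 = 27984.14.
Real growth = 27984.14/19418.16 − 1 = 0.4411.

44.11%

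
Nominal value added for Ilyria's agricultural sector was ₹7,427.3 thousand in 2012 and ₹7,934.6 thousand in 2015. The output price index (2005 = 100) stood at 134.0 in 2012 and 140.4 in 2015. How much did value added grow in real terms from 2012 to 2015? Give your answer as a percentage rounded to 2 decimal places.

Real value added 2012 = 7427.3 / 1.340 = 5542.76.
Real value added 2015 = 7934.6 / 1.404 = 5651.42.
Real growth = 5651.42 / 5542.76 − 1 = 0.0196.

1.96%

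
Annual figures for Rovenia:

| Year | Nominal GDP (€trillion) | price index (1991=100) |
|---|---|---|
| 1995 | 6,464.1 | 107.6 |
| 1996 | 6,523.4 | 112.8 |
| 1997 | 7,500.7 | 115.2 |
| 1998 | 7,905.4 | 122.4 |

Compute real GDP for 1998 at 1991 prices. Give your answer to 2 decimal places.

Real GDP 1998 = 7905.4 / 1.224 = 6458.66.

€6,458.66 trillion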